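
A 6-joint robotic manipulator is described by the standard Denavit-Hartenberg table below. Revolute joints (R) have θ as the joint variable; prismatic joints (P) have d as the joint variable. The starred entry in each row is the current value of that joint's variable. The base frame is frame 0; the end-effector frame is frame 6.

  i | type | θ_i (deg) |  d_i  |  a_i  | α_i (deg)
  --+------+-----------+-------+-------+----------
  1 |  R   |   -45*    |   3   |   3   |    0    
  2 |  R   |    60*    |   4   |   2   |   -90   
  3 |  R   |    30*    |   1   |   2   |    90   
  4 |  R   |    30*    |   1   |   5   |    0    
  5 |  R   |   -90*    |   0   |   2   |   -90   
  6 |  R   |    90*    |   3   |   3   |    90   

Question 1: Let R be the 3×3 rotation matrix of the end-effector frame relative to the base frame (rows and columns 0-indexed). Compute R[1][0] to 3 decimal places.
-0.129

End-effector x-axis (col 0 of R) = (-0.4830,-0.1294,-0.8660)
R[1][0] = -0.1294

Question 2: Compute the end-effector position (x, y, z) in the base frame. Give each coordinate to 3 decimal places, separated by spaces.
10.547 3.519 0.304

after link 1: o_1 = (2.1213, -2.1213, 3.0000)
after link 2: o_2 = (4.0532, -1.6037, 7.0000)
after link 3: o_3 = (5.4674, -0.1895, 6.0000)
after link 4: o_4 = (8.9255, 3.3253, 4.7010)
after link 5: o_5 = (10.2103, 1.8764, 4.2010)
after link 6: o_6 = (10.5465, 3.5194, 0.3038)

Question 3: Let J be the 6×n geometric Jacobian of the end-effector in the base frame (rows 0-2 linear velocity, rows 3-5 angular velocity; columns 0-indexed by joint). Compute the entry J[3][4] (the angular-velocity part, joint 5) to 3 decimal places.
axis z_4 = (0.4830,0.1294,0.8660); lever o_n−o_4 = (1.6210,0.1941,-4.3971)
cross product → J_v[:, 4] = (-0.7371,3.5275,-0.1160)
J_ω[:, 4] = z_4
entry J[3][4] = 0.4830

0.483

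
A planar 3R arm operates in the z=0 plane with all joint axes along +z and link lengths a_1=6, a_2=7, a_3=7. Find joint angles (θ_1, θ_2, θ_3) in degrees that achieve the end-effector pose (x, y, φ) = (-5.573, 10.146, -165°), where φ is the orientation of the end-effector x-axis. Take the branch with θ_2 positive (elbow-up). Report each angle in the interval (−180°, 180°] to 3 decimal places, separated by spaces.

60.001 44.997 90.002

wrist centre = target − a_3·(cos φ, sin φ) = (1.1885, 11.9577)
cos θ_2 = (144.3999−6²−7²)/(2·6·7) = 0.7071; θ_2 = 44.9972° (elbow-up)
β = atan2(11.9577,1.1885) = 84.3240°; ψ = atan2(4.9495,10.9500) = 24.3234°
θ_1 = β − ψ = 60.0006°
θ_3 = φ − θ_1 − θ_2 = 90.0022° (wrapped to (-180°,180°])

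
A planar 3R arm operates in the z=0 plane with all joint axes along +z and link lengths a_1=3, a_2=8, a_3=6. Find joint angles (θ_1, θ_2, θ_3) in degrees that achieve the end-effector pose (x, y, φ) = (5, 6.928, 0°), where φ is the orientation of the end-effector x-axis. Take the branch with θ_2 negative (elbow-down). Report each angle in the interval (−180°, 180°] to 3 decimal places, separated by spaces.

-163.569 -120.004 -76.427

wrist centre = target − a_3·(cos φ, sin φ) = (-1.0000, 6.9280)
cos θ_2 = (48.9972−3²−8²)/(2·3·8) = -0.5001; θ_2 = -120.0039° (elbow-down)
β = atan2(6.9280,-1.0000) = 98.2134°; ψ = atan2(-6.9279,-1.0005) = -98.2173°
θ_1 = β − ψ = 196.4308°
θ_3 = φ − θ_1 − θ_2 = -76.4269° (wrapped to (-180°,180°])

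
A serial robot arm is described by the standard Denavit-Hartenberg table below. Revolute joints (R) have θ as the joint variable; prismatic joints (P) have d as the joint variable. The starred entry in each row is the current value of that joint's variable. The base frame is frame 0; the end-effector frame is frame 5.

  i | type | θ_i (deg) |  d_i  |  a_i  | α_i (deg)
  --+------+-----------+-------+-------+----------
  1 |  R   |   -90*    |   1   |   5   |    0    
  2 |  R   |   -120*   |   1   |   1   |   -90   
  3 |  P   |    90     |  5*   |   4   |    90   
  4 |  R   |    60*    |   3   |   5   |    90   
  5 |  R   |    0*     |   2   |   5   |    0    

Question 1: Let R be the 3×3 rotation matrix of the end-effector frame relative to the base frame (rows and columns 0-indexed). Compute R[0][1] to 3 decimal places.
End-effector y-axis (col 1 of R) = (-0.8660,0.5000,0.0000)
R[0][1] = -0.8660

-0.866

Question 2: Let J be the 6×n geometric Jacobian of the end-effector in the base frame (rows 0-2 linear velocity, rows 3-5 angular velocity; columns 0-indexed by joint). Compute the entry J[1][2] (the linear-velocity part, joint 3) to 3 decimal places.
prismatic axis z_2 = (-0.5000,-0.8660,0.0000)
J_v[:, 2] = z_2; J_ω[:, 2] = (0,0,0)
entry J[1][2] = -0.8660

-0.866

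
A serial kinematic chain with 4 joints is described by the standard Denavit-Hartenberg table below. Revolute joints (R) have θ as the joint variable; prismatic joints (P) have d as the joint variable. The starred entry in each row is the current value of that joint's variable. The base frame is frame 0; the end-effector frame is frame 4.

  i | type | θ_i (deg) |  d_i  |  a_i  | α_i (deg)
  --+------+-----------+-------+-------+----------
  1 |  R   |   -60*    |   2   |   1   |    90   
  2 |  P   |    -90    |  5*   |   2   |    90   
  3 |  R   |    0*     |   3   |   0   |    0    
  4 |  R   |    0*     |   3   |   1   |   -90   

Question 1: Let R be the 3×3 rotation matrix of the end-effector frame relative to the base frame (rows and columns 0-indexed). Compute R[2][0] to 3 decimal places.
-1.000

End-effector x-axis (col 0 of R) = (-0.0000,-0.0000,-1.0000)
R[2][0] = -1.0000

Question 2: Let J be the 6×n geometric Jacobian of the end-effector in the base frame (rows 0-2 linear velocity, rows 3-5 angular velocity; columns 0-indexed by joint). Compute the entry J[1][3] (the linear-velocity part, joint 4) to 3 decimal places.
-0.500

axis z_3 = (-0.5000,0.8660,-0.0000); lever o_n−o_3 = (-1.5000,2.5981,-1.0000)
cross product → J_v[:, 3] = (-0.8660,-0.5000,0.0000)
J_ω[:, 3] = z_3
entry J[1][3] = -0.5000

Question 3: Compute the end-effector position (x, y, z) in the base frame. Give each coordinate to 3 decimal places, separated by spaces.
after link 1: o_1 = (0.5000, -0.8660, 2.0000)
after link 2: o_2 = (-3.8301, -3.3660, 0.0000)
after link 3: o_3 = (-5.3301, -0.7679, 0.0000)
after link 4: o_4 = (-6.8301, 1.8301, -1.0000)

-6.830 1.830 -1.000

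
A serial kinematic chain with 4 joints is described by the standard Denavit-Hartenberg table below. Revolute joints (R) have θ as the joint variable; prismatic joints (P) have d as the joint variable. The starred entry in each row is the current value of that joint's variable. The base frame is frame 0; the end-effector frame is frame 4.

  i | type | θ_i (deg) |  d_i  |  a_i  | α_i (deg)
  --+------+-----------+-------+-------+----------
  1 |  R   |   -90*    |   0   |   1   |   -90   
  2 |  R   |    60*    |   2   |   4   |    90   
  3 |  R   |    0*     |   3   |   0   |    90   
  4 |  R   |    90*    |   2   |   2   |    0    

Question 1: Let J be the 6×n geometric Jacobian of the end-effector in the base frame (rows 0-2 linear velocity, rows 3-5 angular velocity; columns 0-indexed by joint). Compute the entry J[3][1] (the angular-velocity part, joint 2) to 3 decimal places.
1.000

axis z_1 = (1.0000,0.0000,0.0000); lever o_n−o_1 = (0.0000,-6.3301,-0.9641)
cross product → J_v[:, 1] = (0.0000,0.9641,-6.3301)
J_ω[:, 1] = z_1
entry J[3][1] = 1.0000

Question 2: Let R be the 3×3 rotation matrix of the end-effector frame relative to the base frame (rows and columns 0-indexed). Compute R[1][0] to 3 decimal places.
-0.866

End-effector x-axis (col 0 of R) = (0.0000,-0.8660,0.5000)
R[1][0] = -0.8660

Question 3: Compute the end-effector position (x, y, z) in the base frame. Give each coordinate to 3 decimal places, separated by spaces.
0.000 -7.330 -0.964

after link 1: o_1 = (0.0000, -1.0000, 0.0000)
after link 2: o_2 = (2.0000, -3.0000, -3.4641)
after link 3: o_3 = (2.0000, -5.5981, -1.9641)
after link 4: o_4 = (0.0000, -7.3301, -0.9641)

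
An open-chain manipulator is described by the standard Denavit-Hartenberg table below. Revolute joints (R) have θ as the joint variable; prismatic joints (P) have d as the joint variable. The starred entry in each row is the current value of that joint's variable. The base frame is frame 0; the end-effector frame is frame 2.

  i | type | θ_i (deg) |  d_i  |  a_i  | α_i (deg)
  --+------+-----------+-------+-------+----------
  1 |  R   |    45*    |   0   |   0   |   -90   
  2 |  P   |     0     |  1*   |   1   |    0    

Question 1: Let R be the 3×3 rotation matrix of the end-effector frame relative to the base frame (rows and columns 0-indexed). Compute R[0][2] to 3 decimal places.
-0.707

End-effector z-axis (col 2 of R) = (-0.7071,0.7071,0.0000)
R[0][2] = -0.7071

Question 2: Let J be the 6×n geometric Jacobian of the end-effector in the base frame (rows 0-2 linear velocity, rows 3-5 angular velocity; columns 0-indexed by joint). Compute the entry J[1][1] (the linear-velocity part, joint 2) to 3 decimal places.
prismatic axis z_1 = (-0.7071,0.7071,0.0000)
J_v[:, 1] = z_1; J_ω[:, 1] = (0,0,0)
entry J[1][1] = 0.7071

0.707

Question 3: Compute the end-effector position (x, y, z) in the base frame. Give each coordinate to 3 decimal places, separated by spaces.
0.000 1.414 0.000

after link 1: o_1 = (0.0000, 0.0000, 0.0000)
after link 2: o_2 = (0.0000, 1.4142, 0.0000)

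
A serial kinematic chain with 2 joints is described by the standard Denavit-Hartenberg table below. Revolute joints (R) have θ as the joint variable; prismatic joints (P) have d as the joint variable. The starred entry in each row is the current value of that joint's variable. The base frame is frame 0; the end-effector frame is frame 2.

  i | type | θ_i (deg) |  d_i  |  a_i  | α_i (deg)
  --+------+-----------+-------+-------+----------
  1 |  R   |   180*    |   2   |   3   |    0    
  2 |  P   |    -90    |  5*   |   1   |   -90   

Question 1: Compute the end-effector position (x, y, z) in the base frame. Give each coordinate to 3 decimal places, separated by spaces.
after link 1: o_1 = (-3.0000, 0.0000, 2.0000)
after link 2: o_2 = (-3.0000, 1.0000, 7.0000)

-3.000 1.000 7.000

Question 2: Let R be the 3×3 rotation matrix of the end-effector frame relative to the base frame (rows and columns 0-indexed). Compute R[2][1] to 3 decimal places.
End-effector y-axis (col 1 of R) = (-0.0000,0.0000,-1.0000)
R[2][1] = -1.0000

-1.000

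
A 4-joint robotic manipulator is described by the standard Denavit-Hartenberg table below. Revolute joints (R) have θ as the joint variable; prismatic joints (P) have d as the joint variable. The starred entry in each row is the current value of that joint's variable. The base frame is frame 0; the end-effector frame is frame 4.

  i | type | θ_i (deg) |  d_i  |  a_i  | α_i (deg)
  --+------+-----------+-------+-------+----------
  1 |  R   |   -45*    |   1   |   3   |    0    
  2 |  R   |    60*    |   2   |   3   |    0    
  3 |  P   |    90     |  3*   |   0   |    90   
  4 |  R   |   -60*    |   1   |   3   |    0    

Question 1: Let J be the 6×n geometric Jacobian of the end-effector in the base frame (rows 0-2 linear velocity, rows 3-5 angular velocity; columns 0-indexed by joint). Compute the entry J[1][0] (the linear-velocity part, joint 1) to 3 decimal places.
5.597

axis z_0 = ẑ; lever o_n−o_0 = (5.5968,0.3628,3.4019)
cross product → J_v[:, 0] = (-0.3628,5.5968,0.0000)
J_ω[:, 0] = z_0
entry J[1][0] = 5.5968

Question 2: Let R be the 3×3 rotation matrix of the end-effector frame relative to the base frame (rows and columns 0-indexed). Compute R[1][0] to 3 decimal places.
End-effector x-axis (col 0 of R) = (-0.1294,0.4830,-0.8660)
R[1][0] = 0.4830

0.483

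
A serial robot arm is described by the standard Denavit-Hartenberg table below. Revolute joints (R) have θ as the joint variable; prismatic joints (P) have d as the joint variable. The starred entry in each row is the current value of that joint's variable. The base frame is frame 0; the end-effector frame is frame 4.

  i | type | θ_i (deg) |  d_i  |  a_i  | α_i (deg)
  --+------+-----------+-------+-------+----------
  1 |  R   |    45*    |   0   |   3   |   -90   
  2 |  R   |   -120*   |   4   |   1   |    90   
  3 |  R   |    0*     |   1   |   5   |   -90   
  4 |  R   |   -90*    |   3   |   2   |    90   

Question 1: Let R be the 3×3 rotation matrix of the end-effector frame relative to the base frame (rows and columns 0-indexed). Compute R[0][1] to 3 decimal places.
End-effector y-axis (col 1 of R) = (-0.7071,0.7071,0.0000)
R[0][1] = -0.7071

-0.707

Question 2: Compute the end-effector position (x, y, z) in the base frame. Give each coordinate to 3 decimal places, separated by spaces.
-6.787 3.113 3.696

after link 1: o_1 = (2.1213, 2.1213, 0.0000)
after link 2: o_2 = (-1.0607, 4.5962, 0.8660)
after link 3: o_3 = (-3.4408, 2.2161, 4.6962)
after link 4: o_4 = (-6.7869, 3.1126, 3.6962)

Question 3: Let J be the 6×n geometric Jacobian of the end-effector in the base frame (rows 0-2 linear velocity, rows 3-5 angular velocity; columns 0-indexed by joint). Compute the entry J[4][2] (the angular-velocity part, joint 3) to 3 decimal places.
axis z_2 = (-0.6124,-0.6124,-0.5000); lever o_n−o_2 = (-5.7262,-1.4836,2.8301)
cross product → J_v[:, 2] = (-2.4749,4.5962,-2.5981)
J_ω[:, 2] = z_2
entry J[4][2] = -0.6124

-0.612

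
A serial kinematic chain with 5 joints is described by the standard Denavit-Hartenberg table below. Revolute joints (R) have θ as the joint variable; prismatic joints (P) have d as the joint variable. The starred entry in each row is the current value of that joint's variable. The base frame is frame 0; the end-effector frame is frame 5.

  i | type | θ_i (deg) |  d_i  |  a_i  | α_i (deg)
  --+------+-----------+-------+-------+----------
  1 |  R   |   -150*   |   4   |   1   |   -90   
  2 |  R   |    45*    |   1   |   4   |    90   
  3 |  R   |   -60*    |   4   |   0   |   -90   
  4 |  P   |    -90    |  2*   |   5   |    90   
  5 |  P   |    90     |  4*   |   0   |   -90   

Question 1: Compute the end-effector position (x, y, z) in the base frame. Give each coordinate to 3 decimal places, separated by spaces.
-5.931 -9.734 7.725

after link 1: o_1 = (-0.8660, -0.5000, 4.0000)
after link 2: o_2 = (-2.8155, -2.7802, 1.1716)
after link 3: o_3 = (-5.2650, -4.1945, 4.0000)
after link 4: o_4 = (-8.8875, -7.4406, 6.3108)
after link 5: o_5 = (-5.9307, -9.7335, 7.7250)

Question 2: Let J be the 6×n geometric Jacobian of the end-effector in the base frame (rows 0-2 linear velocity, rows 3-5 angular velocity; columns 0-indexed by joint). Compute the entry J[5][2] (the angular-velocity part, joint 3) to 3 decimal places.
0.707

axis z_2 = (-0.6124,-0.3536,0.7071); lever o_n−o_2 = (-3.1152,-6.9533,6.5534)
cross product → J_v[:, 2] = (2.5997,1.8103,3.1566)
J_ω[:, 2] = z_2
entry J[5][2] = 0.7071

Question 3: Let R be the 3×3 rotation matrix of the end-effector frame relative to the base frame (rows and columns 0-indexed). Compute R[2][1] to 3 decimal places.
End-effector y-axis (col 1 of R) = (-0.7392,0.5732,-0.3536)
R[2][1] = -0.3536

-0.354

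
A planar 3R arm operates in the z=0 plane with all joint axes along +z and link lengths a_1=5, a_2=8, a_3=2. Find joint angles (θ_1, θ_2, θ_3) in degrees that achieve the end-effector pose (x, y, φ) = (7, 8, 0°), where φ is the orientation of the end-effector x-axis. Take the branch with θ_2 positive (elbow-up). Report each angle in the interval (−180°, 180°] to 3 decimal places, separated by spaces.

0.000 90.000 -90.000

wrist centre = target − a_3·(cos φ, sin φ) = (5.0000, 8.0000)
cos θ_2 = (89.0000−5²−8²)/(2·5·8) = 0.0000; θ_2 = 90.0000° (elbow-up)
β = atan2(8.0000,5.0000) = 57.9946°; ψ = atan2(8.0000,5.0000) = 57.9946°
θ_1 = β − ψ = 0.0000°
θ_3 = φ − θ_1 − θ_2 = -90.0000° (wrapped to (-180°,180°])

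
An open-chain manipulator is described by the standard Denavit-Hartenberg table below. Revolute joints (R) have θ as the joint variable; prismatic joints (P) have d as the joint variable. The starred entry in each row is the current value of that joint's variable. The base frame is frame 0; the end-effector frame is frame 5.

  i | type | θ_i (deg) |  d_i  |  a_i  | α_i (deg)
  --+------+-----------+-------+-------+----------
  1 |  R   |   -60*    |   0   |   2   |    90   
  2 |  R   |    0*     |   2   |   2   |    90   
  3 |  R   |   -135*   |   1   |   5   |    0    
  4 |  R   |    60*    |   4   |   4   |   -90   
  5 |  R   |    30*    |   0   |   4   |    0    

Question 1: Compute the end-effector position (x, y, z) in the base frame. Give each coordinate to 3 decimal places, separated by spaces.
8.772 2.297 -3.000

after link 1: o_1 = (1.0000, -1.7321, 0.0000)
after link 2: o_2 = (0.2679, -4.4641, 0.0000)
after link 3: o_3 = (1.5620, 0.3655, -1.0000)
after link 4: o_4 = (5.4257, 1.4008, -5.0000)
after link 5: o_5 = (8.7718, 2.2974, -3.0000)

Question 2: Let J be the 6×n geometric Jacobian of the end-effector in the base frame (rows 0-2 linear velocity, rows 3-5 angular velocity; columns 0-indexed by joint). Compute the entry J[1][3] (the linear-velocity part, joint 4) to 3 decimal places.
-7.210

axis z_3 = (-0.0000,-0.0000,-1.0000); lever o_n−o_3 = (7.2098,1.9319,-2.0000)
cross product → J_v[:, 3] = (1.9319,-7.2098,0.0000)
J_ω[:, 3] = z_3
entry J[1][3] = -7.2098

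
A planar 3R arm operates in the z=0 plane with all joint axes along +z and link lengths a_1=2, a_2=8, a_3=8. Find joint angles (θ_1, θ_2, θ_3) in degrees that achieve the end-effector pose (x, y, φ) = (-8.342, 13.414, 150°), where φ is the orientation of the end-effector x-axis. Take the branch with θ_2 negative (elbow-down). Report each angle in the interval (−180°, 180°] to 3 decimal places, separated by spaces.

135.009 -45.013 60.005

wrist centre = target − a_3·(cos φ, sin φ) = (-1.4138, 9.4140)
cos θ_2 = (90.6222−2²−8²)/(2·2·8) = 0.7069; θ_2 = -45.0132° (elbow-down)
β = atan2(9.4140,-1.4138) = 98.5409°; ψ = atan2(-5.6582,7.6556) = -36.4678°
θ_1 = β − ψ = 135.0087°
θ_3 = φ − θ_1 − θ_2 = 60.0045° (wrapped to (-180°,180°])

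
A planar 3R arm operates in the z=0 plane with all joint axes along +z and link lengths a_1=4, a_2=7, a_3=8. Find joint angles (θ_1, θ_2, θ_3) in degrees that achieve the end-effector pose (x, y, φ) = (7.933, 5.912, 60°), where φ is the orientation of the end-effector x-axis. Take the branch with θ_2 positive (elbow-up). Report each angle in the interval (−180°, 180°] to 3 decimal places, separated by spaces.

-134.998 150.003 44.995

wrist centre = target − a_3·(cos φ, sin φ) = (3.9330, -1.0162)
cos θ_2 = (16.5012−4²−7²)/(2·4·7) = -0.8661; θ_2 = 150.0029° (elbow-up)
β = atan2(-1.0162,3.9330) = -14.4872°; ψ = atan2(3.4997,-2.0624) = 120.5107°
θ_1 = β − ψ = -134.9978°
θ_3 = φ − θ_1 − θ_2 = 44.9949° (wrapped to (-180°,180°])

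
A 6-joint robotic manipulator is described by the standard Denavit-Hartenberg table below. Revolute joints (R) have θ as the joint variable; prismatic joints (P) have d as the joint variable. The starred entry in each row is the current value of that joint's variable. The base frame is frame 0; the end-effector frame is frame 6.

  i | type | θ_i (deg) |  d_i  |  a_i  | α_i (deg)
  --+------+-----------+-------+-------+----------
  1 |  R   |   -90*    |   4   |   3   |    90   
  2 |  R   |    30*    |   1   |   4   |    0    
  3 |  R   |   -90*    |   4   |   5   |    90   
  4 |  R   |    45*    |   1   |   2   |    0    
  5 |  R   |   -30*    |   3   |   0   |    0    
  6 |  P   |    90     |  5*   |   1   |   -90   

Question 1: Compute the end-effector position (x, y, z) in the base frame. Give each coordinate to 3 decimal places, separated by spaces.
after link 1: o_1 = (0.0000, -3.0000, 4.0000)
after link 2: o_2 = (-1.0000, -6.4641, 6.0000)
after link 3: o_3 = (-5.0000, -8.9641, 1.6699)
after link 4: o_4 = (-6.4142, -8.8052, -0.0549)
after link 5: o_5 = (-6.4142, -6.2071, -1.5549)
after link 6: o_6 = (-7.3801, -1.7476, -3.8307)

-7.380 -1.748 -3.831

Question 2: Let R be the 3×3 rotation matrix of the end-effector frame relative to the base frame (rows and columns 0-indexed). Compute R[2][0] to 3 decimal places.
End-effector x-axis (col 0 of R) = (-0.9659,0.1294,0.2241)
R[2][0] = 0.2241

0.224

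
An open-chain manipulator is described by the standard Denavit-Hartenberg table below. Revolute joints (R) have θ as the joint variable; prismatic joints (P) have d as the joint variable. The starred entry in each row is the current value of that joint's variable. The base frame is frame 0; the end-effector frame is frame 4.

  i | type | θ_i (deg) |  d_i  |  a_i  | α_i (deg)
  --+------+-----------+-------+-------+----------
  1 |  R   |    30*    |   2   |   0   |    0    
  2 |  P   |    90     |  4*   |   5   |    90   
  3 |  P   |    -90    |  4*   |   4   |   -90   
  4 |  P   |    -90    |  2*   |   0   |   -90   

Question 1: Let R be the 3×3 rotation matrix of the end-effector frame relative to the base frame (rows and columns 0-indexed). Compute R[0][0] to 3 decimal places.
End-effector x-axis (col 0 of R) = (0.8660,0.5000,0.0000)
R[0][0] = 0.8660

0.866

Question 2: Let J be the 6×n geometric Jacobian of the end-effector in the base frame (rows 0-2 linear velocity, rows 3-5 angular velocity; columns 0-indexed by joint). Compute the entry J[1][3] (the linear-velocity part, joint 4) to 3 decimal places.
0.866

prismatic axis z_3 = (-0.5000,0.8660,0.0000)
J_v[:, 3] = z_3; J_ω[:, 3] = (0,0,0)
entry J[1][3] = 0.8660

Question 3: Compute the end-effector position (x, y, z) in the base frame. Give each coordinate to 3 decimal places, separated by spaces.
after link 1: o_1 = (0.0000, 0.0000, 2.0000)
after link 2: o_2 = (-2.5000, 4.3301, 6.0000)
after link 3: o_3 = (0.9641, 6.3301, 2.0000)
after link 4: o_4 = (-0.0359, 8.0622, 2.0000)

-0.036 8.062 2.000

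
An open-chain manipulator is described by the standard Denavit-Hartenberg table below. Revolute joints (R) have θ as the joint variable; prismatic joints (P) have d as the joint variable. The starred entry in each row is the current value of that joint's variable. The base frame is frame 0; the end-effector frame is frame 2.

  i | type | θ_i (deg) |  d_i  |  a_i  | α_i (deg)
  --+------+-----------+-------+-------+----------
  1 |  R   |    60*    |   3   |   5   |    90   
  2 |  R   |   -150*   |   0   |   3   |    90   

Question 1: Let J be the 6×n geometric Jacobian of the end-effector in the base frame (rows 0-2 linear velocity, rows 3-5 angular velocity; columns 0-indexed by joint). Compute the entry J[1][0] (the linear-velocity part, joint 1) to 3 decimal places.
1.201

axis z_0 = ẑ; lever o_n−o_0 = (1.2010,2.0801,1.5000)
cross product → J_v[:, 0] = (-2.0801,1.2010,0.0000)
J_ω[:, 0] = z_0
entry J[1][0] = 1.2010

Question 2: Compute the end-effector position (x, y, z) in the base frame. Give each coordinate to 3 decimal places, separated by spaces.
after link 1: o_1 = (2.5000, 4.3301, 3.0000)
after link 2: o_2 = (1.2010, 2.0801, 1.5000)

1.201 2.080 1.500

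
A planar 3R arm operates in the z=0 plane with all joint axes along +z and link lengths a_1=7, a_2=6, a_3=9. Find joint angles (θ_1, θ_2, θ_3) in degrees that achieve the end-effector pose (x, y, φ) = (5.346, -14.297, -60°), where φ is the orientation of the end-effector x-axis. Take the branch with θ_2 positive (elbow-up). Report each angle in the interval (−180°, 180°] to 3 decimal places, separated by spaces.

wrist centre = target − a_3·(cos φ, sin φ) = (0.8460, -6.5028)
cos θ_2 = (43.0018−7²−6²)/(2·7·6) = -0.5000; θ_2 = 119.9986° (elbow-up)
β = atan2(-6.5028,0.8460) = -82.5875°; ψ = atan2(5.1962,4.0001) = 52.4104°
θ_1 = β − ψ = -134.9980°
θ_3 = φ − θ_1 − θ_2 = -45.0006° (wrapped to (-180°,180°])

-134.998 119.999 -45.001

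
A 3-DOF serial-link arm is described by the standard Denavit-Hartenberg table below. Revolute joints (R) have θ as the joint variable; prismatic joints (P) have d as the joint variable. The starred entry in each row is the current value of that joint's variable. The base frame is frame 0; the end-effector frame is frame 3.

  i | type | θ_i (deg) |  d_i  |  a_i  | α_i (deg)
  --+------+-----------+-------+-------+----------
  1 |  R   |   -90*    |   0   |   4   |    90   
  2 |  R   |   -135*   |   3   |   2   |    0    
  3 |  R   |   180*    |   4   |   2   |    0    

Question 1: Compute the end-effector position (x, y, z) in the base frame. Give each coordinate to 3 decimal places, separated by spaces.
-7.000 -4.000 0.000

after link 1: o_1 = (0.0000, -4.0000, 0.0000)
after link 2: o_2 = (-3.0000, -2.5858, -1.4142)
after link 3: o_3 = (-7.0000, -4.0000, 0.0000)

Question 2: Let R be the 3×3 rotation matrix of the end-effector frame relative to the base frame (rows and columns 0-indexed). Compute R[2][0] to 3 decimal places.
End-effector x-axis (col 0 of R) = (0.0000,-0.7071,0.7071)
R[2][0] = 0.7071

0.707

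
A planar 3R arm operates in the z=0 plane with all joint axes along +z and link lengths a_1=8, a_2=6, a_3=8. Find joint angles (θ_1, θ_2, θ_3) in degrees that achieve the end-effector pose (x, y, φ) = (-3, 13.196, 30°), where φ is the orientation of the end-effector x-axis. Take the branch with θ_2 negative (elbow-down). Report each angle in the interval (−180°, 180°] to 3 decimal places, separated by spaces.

150.002 -30.003 -89.999

wrist centre = target − a_3·(cos φ, sin φ) = (-9.9282, 9.1960)
cos θ_2 = (183.1356−8²−6²)/(2·8·6) = 0.8660; θ_2 = -30.0033° (elbow-down)
β = atan2(9.1960,-9.9282) = 137.1926°; ψ = atan2(-3.0003,13.1960) = -12.8093°
θ_1 = β − ψ = 150.0019°
θ_3 = φ − θ_1 − θ_2 = -89.9985° (wrapped to (-180°,180°])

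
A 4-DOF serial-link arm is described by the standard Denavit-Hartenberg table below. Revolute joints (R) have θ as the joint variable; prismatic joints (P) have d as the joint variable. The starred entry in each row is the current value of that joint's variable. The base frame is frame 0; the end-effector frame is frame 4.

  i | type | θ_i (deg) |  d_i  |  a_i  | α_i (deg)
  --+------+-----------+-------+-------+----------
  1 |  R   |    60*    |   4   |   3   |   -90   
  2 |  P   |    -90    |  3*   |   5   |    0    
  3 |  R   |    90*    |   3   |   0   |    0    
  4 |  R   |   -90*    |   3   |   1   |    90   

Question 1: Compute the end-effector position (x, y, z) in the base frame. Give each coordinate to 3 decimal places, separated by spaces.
-6.294 7.098 10.000

after link 1: o_1 = (1.5000, 2.5981, 4.0000)
after link 2: o_2 = (-1.0981, 4.0981, 9.0000)
after link 3: o_3 = (-3.6962, 5.5981, 9.0000)
after link 4: o_4 = (-6.2942, 7.0981, 10.0000)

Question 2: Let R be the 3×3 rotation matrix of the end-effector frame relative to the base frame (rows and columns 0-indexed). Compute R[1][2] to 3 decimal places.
End-effector z-axis (col 2 of R) = (-0.5000,-0.8660,0.0000)
R[1][2] = -0.8660

-0.866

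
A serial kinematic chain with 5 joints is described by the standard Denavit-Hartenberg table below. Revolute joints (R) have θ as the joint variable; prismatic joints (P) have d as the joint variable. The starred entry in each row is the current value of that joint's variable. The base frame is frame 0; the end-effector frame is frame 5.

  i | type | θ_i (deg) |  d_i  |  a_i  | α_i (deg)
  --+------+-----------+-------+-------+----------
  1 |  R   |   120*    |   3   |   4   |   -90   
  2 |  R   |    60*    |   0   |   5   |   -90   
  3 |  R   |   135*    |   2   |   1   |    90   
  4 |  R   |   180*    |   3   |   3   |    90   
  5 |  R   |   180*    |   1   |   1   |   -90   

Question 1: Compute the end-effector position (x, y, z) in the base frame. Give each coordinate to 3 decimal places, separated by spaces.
after link 1: o_1 = (-2.0000, 3.4641, 3.0000)
after link 2: o_2 = (-3.2500, 5.6292, -1.3301)
after link 3: o_3 = (-1.5948, 4.1765, -1.7178)
after link 4: o_4 = (-2.6555, 6.0136, -5.3920)
after link 5: o_5 = (-1.4333, 5.3110, -5.2796)

-1.433 5.311 -5.280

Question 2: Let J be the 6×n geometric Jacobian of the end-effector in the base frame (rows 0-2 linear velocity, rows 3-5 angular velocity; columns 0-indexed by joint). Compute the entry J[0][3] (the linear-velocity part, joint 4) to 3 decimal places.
-1.655

axis z_3 = (0.4356,0.6597,-0.6124); lever o_n−o_3 = (0.1615,1.1345,-3.5619)
cross product → J_v[:, 3] = (-1.6552,1.4526,0.3876)
J_ω[:, 3] = z_3
entry J[0][3] = -1.6552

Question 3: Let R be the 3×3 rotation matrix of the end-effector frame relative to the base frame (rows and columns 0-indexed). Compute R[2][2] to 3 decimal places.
0.612

End-effector z-axis (col 2 of R) = (-0.4356,-0.6597,0.6124)
R[2][2] = 0.6124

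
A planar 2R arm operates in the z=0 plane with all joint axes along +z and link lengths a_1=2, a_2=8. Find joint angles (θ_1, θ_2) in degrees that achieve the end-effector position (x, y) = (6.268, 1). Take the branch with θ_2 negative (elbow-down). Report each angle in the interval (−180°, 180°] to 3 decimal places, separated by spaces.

cos θ_2 = (40.2878−2²−8²)/(2·2·8) = -0.8660; θ_2 = -149.9977° (elbow-down)
β = atan2(1.0000,6.2680) = 9.0646°; ψ = atan2(-4.0003,-4.9280) = -140.9325°
θ_1 = β − ψ = 149.9971°

149.997 -149.998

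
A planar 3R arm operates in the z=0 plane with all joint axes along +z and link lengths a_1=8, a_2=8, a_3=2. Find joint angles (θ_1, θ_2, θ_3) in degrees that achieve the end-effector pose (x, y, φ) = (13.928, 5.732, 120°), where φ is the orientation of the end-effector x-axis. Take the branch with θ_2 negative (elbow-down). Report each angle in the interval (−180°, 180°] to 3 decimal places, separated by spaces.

wrist centre = target − a_3·(cos φ, sin φ) = (14.9280, 3.9999)
cos θ_2 = (238.8448−8²−8²)/(2·8·8) = 0.8660; θ_2 = -30.0058° (elbow-down)
β = atan2(3.9999,14.9280) = 15.0000°; ψ = atan2(-4.0007,14.9278) = -15.0029°
θ_1 = β − ψ = 30.0029°
θ_3 = φ − θ_1 − θ_2 = 120.0029° (wrapped to (-180°,180°])

30.003 -30.006 120.003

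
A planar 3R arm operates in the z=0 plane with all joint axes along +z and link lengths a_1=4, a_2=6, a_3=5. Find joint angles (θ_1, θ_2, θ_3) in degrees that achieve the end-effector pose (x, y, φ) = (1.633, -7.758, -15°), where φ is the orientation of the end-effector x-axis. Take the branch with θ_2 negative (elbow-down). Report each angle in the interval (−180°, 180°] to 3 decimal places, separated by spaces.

-60.005 -89.999 135.004

wrist centre = target − a_3·(cos φ, sin φ) = (-3.1966, -6.4639)
cos θ_2 = (52.0005−4²−6²)/(2·4·6) = 0.0000; θ_2 = -89.9994° (elbow-down)
β = atan2(-6.4639,-3.1966) = -116.3140°; ψ = atan2(-6.0000,4.0001) = -56.3095°
θ_1 = β − ψ = -60.0045°
θ_3 = φ − θ_1 − θ_2 = 135.0039° (wrapped to (-180°,180°])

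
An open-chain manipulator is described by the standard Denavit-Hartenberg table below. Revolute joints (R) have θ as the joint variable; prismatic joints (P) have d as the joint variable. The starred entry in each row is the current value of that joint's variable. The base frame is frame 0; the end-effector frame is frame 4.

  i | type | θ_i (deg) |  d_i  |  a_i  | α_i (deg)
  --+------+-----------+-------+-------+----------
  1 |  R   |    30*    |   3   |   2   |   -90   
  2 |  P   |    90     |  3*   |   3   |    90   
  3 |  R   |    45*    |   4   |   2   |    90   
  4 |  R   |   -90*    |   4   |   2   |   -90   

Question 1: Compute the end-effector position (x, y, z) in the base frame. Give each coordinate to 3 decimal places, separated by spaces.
2.671 3.373 -4.243

after link 1: o_1 = (1.7321, 1.0000, 3.0000)
after link 2: o_2 = (0.2321, 3.5981, 0.0000)
after link 3: o_3 = (2.9890, 6.8228, -1.4142)
after link 4: o_4 = (2.6712, 3.3733, -4.2426)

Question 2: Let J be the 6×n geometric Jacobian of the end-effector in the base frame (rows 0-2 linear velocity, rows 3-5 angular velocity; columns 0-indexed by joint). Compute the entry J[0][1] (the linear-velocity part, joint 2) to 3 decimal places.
prismatic axis z_1 = (-0.5000,0.8660,0.0000)
J_v[:, 1] = z_1; J_ω[:, 1] = (0,0,0)
entry J[0][1] = -0.5000

-0.500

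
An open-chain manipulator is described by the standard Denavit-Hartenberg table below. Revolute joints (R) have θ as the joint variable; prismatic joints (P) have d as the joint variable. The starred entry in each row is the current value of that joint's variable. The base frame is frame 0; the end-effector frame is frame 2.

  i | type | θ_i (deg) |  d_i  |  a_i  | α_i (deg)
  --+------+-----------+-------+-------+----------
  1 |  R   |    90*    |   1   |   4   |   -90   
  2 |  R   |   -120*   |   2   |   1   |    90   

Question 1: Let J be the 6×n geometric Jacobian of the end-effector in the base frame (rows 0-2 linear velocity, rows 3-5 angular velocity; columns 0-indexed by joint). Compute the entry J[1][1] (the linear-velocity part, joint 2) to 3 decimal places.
0.866

axis z_1 = (-1.0000,0.0000,0.0000); lever o_n−o_1 = (-2.0000,-0.5000,0.8660)
cross product → J_v[:, 1] = (0.0000,0.8660,0.5000)
J_ω[:, 1] = z_1
entry J[1][1] = 0.8660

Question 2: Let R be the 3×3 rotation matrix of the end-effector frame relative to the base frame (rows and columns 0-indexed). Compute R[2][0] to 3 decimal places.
End-effector x-axis (col 0 of R) = (0.0000,-0.5000,0.8660)
R[2][0] = 0.8660

0.866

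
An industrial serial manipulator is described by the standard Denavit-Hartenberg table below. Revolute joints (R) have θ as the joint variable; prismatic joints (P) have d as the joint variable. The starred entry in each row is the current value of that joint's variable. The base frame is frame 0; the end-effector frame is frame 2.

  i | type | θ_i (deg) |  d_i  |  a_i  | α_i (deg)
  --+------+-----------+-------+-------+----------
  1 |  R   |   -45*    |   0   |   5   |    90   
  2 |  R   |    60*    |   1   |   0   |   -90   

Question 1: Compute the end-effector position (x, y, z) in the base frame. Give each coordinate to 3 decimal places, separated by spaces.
2.828 -4.243 0.000

after link 1: o_1 = (3.5355, -3.5355, 0.0000)
after link 2: o_2 = (2.8284, -4.2426, 0.0000)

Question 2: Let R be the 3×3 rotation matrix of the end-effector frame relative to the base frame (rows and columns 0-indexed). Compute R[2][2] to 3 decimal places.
0.500

End-effector z-axis (col 2 of R) = (-0.6124,0.6124,0.5000)
R[2][2] = 0.5000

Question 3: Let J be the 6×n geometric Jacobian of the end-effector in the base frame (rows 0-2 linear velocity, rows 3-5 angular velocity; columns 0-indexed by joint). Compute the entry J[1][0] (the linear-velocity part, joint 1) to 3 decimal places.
axis z_0 = ẑ; lever o_n−o_0 = (2.8284,-4.2426,0.0000)
cross product → J_v[:, 0] = (4.2426,2.8284,-0.0000)
J_ω[:, 0] = z_0
entry J[1][0] = 2.8284

2.828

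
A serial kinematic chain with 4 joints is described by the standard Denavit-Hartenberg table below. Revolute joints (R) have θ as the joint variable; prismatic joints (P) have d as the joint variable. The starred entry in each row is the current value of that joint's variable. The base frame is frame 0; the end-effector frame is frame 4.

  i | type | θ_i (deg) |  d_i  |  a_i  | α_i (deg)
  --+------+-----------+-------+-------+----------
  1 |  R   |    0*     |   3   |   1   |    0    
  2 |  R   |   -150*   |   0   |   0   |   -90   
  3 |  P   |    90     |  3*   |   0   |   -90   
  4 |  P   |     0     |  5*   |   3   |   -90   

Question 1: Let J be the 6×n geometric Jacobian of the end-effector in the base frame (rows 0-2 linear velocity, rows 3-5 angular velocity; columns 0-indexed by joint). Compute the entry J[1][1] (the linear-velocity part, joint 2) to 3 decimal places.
5.830

axis z_1 = (0.0000,0.0000,1.0000); lever o_n−o_1 = (5.8301,-0.0981,-3.0000)
cross product → J_v[:, 1] = (0.0981,5.8301,-0.0000)
J_ω[:, 1] = z_1
entry J[1][1] = 5.8301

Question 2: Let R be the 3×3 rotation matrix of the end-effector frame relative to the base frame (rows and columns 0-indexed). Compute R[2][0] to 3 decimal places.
End-effector x-axis (col 0 of R) = (-0.0000,-0.0000,-1.0000)
R[2][0] = -1.0000

-1.000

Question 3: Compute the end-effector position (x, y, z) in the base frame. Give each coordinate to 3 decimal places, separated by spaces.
after link 1: o_1 = (1.0000, 0.0000, 3.0000)
after link 2: o_2 = (1.0000, 0.0000, 3.0000)
after link 3: o_3 = (2.5000, -2.5981, 3.0000)
after link 4: o_4 = (6.8301, -0.0981, -0.0000)

6.830 -0.098 -0.000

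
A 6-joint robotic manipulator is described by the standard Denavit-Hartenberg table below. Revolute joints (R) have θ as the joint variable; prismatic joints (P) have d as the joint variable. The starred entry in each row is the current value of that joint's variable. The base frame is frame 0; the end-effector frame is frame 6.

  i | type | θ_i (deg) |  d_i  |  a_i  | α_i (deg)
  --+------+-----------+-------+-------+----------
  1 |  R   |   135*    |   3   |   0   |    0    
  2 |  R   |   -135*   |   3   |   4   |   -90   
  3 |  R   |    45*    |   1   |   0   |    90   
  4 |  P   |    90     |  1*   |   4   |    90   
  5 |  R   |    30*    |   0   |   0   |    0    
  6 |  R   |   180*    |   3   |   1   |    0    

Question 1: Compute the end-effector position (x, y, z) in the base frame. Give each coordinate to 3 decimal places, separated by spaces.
6.475 4.134 4.232

after link 1: o_1 = (0.0000, 0.0000, 3.0000)
after link 2: o_2 = (4.0000, 0.0000, 6.0000)
after link 3: o_3 = (4.0000, 1.0000, 6.0000)
after link 4: o_4 = (4.7071, 5.0000, 6.7071)
after link 5: o_5 = (4.7071, 5.0000, 6.7071)
after link 6: o_6 = (6.4749, 4.1340, 4.2322)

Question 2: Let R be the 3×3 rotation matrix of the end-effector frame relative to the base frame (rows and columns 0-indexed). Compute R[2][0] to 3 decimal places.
End-effector x-axis (col 0 of R) = (-0.3536,-0.8660,-0.3536)
R[2][0] = -0.3536

-0.354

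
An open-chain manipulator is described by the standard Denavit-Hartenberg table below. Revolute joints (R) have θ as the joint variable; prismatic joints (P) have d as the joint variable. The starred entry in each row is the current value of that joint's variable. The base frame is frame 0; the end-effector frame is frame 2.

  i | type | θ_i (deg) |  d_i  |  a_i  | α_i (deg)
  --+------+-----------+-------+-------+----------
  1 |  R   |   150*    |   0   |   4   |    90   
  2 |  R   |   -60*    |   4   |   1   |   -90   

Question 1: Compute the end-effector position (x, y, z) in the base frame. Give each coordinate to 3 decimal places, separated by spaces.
after link 1: o_1 = (-3.4641, 2.0000, 0.0000)
after link 2: o_2 = (-1.8971, 5.7141, -0.8660)

-1.897 5.714 -0.866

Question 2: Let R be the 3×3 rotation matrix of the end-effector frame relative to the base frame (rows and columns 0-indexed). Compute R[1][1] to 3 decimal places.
-0.866

End-effector y-axis (col 1 of R) = (-0.5000,-0.8660,-0.0000)
R[1][1] = -0.8660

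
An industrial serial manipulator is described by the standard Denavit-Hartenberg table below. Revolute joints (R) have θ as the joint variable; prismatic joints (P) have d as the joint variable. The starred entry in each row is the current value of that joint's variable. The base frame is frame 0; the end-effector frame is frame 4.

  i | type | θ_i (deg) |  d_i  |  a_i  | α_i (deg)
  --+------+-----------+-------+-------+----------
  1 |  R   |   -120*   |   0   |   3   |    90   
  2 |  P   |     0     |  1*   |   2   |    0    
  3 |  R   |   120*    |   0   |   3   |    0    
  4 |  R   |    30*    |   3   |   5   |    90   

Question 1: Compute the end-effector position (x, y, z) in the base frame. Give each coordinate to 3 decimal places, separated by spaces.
-3.049 2.719 5.098

after link 1: o_1 = (-1.5000, -2.5981, 0.0000)
after link 2: o_2 = (-3.3660, -3.8301, 0.0000)
after link 3: o_3 = (-2.6160, -2.5311, 2.5981)
after link 4: o_4 = (-3.0490, 2.7189, 5.0981)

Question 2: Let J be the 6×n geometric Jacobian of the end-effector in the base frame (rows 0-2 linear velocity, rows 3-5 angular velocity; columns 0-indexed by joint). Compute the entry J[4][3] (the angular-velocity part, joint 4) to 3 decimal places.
0.500

axis z_3 = (-0.8660,0.5000,0.0000); lever o_n−o_3 = (-0.4330,5.2500,2.5000)
cross product → J_v[:, 3] = (1.2500,2.1651,-4.3301)
J_ω[:, 3] = z_3
entry J[4][3] = 0.5000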